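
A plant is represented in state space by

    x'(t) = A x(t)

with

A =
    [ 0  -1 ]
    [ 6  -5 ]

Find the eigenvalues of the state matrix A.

-3, -2

det(sI - A) = s^2 - (tr A)s + det A, with tr A = 0 + (-5) = -5 and det A = 0·(-5) - (-1)·6 = 0 - (-6) = 6.
So p(s) = det(sI - A) = s^2 + 5s + 6.
Factor s^2 + 5s + 6: two numbers with sum -5 and product 6 are -2 and -3, so s^2 + 5s + 6 = (s + 2)(s + 3).
Hence p(s) = (s + 2) (s + 3), with roots -3, -2.
All eigenvalues have negative real part, so the system is asymptotically stable.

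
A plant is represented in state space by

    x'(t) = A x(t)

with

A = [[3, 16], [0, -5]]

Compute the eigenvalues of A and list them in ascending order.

det(sI - A) = s^2 - (tr A)s + det A, with tr A = 3 + (-5) = -2 and det A = 3·(-5) - 16·0 = -15 - 0 = -15.
So p(s) = det(sI - A) = s^2 + 2s - 15.
Factor s^2 + 2s - 15: two numbers with sum -2 and product -15 are 3 and -5, so s^2 + 2s - 15 = (s - 3)(s + 5).
Hence p(s) = (s - 3) (s + 5), with roots -5, 3.
At least one eigenvalue has non-negative real part, so the system is not asymptotically stable.

-5, 3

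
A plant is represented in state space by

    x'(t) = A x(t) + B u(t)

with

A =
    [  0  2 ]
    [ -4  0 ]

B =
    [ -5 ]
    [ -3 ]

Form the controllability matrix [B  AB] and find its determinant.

-118

AB = [[-6], [20]]
Controllability matrix C = [B  AB] = [[-5, -6], [-3, 20]]
det(C) = (-5)·20 - (-6)·(-3) = -100 - 18 = -118
Since det(C) ≠ 0, rank(C) = 2 and the system is completely controllable.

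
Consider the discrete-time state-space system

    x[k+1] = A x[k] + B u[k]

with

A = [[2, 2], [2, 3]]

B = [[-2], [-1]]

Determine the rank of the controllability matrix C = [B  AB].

2

AB = [[-6], [-7]]
Controllability matrix C = [B  AB] = [[-2, -6], [-1, -7]]
det(C) = (-2)·(-7) - (-6)·(-1) = 14 - 6 = 8 ≠ 0, so rank(C) = 2.
rank(C) = 2 = n, so the pair (A, B) is completely controllable.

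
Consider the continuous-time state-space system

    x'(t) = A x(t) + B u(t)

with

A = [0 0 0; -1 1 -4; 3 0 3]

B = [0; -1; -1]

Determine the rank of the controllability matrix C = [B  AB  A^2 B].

2

AB = [[0], [3], [-3]]
A^2B = [[0], [15], [-9]]
Controllability matrix C = [B  AB  A^2B] = [[0, 0, 0], [-1, 3, 15], [-1, -3, -9]]
Row 1 of C is identically zero, so rank(C) ≤ 2.
The 2×2 minor from rows 2, 3, columns 1, 2 is (-1)·(-3) - 3·(-1) = 3 - (-3) = 6 ≠ 0, so rank(C) = 2.
rank(C) = 2 < n = 3, so the pair (A, B) is not completely controllable.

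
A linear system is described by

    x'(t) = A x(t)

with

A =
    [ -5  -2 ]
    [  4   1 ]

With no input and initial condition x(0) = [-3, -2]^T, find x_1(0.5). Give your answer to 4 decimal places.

det(sI - A) = s^2 - (tr A)s + det A, with tr A = (-5) + 1 = -4 and det A = (-5)·1 - (-2)·4 = -5 - (-8) = 3.
So p(s) = det(sI - A) = s^2 + 4s + 3.
Factor s^2 + 4s + 3: two numbers with sum -4 and product 3 are -1 and -3, so s^2 + 4s + 3 = (s + 1)(s + 3).
Hence p(s) = (s + 1) (s + 3), with roots -3, -1.
The eigenvalues -3, -1 are distinct and real, so A is diagonalisable and x(t) = e^{At} x(0) = V diag(e^{λ_i t}) V^{-1} x(0), where the columns of V are the eigenvectors.
λ = -3: A - (-3)I = [[-2, -2], [4, 4]]. Row 1 gives (-2)·v1 + (-2)·v2 = 0, so take v_1 = [-1, 1]^T.
λ = -1: A - (-1)I = [[-4, -2], [4, 2]]. Row 1 gives (-4)·v1 + (-2)·v2 = 0, so take v_2 = [-1, 2]^T.
V = [v_1 v_2] = [[-1, -1], [1, 2]] has det V = -1, so V^{-1} = adj(V)/det V = [[-2, -1], [1, 1]].
Modal coordinates z(0) = V^{-1} x(0): (-2)·(-3) + (-1)·(-2) = 8; 1·(-3) + 1·(-2) = -5; so z(0) = [8, -5]^T.
x_1(t) = Σ_i (v_i)_1 · z_i(0) · e^{λ_i t} (row 1 of V times the modal terms).
x_1(0.5) = (-1)·8·e^{-3·0.5} + (-1)·(-5)·e^{-1·0.5} = (-8)·0.223130 + 5·0.606531 = 1.2476.

1.2476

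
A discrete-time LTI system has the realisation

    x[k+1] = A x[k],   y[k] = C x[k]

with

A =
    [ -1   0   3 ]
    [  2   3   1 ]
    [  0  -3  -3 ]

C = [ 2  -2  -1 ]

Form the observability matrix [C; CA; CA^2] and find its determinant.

CA = [[-6, -3, 7]]
CA^2 = [[0, -30, -42]]
Observability matrix O = [C; CA; CA^2] = [[2, -2, -1], [-6, -3, 7], [0, -30, -42]]
Expanding along the first row, det(O) = 2·((-3)·(-42) - 7·(-30)) - (-2)·((-6)·(-42) - 7·0) + (-1)·((-6)·(-30) - (-3)·0) = 2·336 - (-2)·252 + (-1)·180 = 996
Since det(O) ≠ 0, rank(O) = 3 and the system is completely observable.

996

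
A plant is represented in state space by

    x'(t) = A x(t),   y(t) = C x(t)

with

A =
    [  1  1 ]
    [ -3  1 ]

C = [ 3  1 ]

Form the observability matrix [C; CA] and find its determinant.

12

CA = [[0, 4]]
Observability matrix O = [C; CA] = [[3, 1], [0, 4]]
det(O) = 3·4 - 1·0 = 12 - 0 = 12
Since det(O) ≠ 0, rank(O) = 2 and the system is completely observable.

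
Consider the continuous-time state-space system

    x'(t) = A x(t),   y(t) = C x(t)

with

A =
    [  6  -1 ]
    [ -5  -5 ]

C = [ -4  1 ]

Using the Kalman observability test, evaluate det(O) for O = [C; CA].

CA = [[-29, -1]]
Observability matrix O = [C; CA] = [[-4, 1], [-29, -1]]
det(O) = (-4)·(-1) - 1·(-29) = 4 - (-29) = 33
Since det(O) ≠ 0, rank(O) = 2 and the system is completely observable.

33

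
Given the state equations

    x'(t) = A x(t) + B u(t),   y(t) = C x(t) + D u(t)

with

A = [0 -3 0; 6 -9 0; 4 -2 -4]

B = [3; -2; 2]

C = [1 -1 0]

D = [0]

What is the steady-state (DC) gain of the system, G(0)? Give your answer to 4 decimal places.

G(0) = C(-A)^{-1}B + D = -C A^{-1} B + D.
det A = -72, so A^{-1} = (1/-72)·adj(A) = [[-1/2, 1/6, 0], [-1/3, 0, 0], [-1/3, 1/6, -1/4]]
A^{-1} B = [-11/6, -1, -11/6]^T
C A^{-1} B = -5/6
G(0) = D - C A^{-1} B = 0 - (-5/6) = 5/6 ≈ 0.8333

0.8333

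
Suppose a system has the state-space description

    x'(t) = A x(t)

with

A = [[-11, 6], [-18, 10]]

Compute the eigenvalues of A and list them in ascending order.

det(sI - A) = s^2 - (tr A)s + det A, with tr A = (-11) + 10 = -1 and det A = (-11)·10 - 6·(-18) = -110 - (-108) = -2.
So p(s) = det(sI - A) = s^2 + s - 2.
Factor s^2 + s - 2: two numbers with sum -1 and product -2 are 1 and -2, so s^2 + s - 2 = (s - 1)(s + 2).
Hence p(s) = (s - 1) (s + 2), with roots -2, 1.
At least one eigenvalue has non-negative real part, so the system is not asymptotically stable.

-2, 1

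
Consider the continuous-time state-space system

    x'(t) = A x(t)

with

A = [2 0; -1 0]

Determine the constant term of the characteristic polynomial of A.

0

For a 2×2 matrix, det(sI - A) = s^2 - (tr A)s + det A.
tr A = 2, det A = 0.
So p(s) = s^2 - 2s.
The constant term is 0.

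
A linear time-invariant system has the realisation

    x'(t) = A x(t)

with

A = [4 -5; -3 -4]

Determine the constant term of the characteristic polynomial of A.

For a 2×2 matrix, det(sI - A) = s^2 - (tr A)s + det A.
tr A = 0, det A = -31.
So p(s) = s^2 - 31.
The constant term is -31.

-31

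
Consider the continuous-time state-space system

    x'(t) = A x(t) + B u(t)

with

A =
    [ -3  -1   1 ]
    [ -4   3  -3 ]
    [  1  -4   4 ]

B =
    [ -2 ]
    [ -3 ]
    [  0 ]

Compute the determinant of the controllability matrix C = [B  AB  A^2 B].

AB = [[9], [-1], [10]]
A^2B = [[-16], [-69], [53]]
Controllability matrix C = [B  AB  A^2B] = [[-2, 9, -16], [-3, -1, -69], [0, 10, 53]]
Expanding along the first row, det(C) = (-2)·((-1)·53 - (-69)·10) - 9·((-3)·53 - (-69)·0) + (-16)·((-3)·10 - (-1)·0) = (-2)·637 - 9·(-159) + (-16)·(-30) = 637
Since det(C) ≠ 0, rank(C) = 3 and the system is completely controllable.

637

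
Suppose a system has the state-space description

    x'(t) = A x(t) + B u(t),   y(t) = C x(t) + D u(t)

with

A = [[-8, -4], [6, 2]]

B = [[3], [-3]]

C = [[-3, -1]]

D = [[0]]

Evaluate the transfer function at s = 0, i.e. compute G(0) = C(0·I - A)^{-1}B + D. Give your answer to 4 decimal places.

-1.5000

G(0) = C(-A)^{-1}B + D = -C A^{-1} B + D.
det A = 8, so A^{-1} = (1/8)·adj(A) = [[1/4, 1/2], [-3/4, -1]]
A^{-1} B = [-3/4, 3/4]^T
C A^{-1} B = 3/2
G(0) = D - C A^{-1} B = 0 - (3/2) = -3/2 ≈ -1.5000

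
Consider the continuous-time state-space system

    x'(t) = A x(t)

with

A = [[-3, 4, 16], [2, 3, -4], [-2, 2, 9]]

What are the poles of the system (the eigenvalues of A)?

1, 3, 5

det(sI - A) = s^3 - (tr A)s^2 + (M11 + M22 + M33)s - det A, where Mii is the 2×2 principal minor of A obtained by deleting row i and column i.
tr A = (-3) + 3 + 9 = 9; M11 = 3·9 - (-4)·2 = 27 - (-8) = 35; M22 = (-3)·9 - 16·(-2) = -27 - (-32) = 5; M33 = (-3)·3 - 4·2 = -9 - 8 = -17; sum of minors = 23.
det A = (-3)·(3·9 - (-4)·2) - 4·(2·9 - (-4)·(-2)) + 16·(2·2 - 3·(-2)) = (-3)·35 - 4·10 + 16·10 = 15.
So p(s) = det(sI - A) = s^3 - 9s^2 + 23s - 15.
Rational-root test: any integer root divides -15. Testing small divisors, s = 1 works: p(1) = 1 + (-9) + 23 + (-15) = 0, so (s - 1) is a factor.
Dividing, p(s) = (s - 1)(s^2 - 8s + 15).
Factor s^2 - 8s + 15: two numbers with sum 8 and product 15 are 5 and 3, so s^2 - 8s + 15 = (s - 5)(s - 3).
Hence p(s) = (s - 5) (s - 3) (s - 1), with roots 1, 3, 5.
At least one eigenvalue has non-negative real part, so the system is not asymptotically stable.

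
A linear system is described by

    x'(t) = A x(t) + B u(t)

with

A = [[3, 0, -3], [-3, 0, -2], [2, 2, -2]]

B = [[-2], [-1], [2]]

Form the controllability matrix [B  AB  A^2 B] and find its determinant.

AB = [[-12], [2], [-10]]
A^2B = [[-6], [56], [0]]
Controllability matrix C = [B  AB  A^2B] = [[-2, -12, -6], [-1, 2, 56], [2, -10, 0]]
Expanding along the first row, det(C) = (-2)·(2·0 - 56·(-10)) - (-12)·((-1)·0 - 56·2) + (-6)·((-1)·(-10) - 2·2) = (-2)·560 - (-12)·(-112) + (-6)·6 = -2500
Since det(C) ≠ 0, rank(C) = 3 and the system is completely controllable.

-2500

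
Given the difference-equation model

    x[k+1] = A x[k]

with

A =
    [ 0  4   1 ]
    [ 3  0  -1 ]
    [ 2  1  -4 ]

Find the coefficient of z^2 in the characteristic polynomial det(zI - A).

4

Expand det(zI - A) for the 3×3 matrix.
p(z) = z^3 + 4z^2 - 13z - 43.
(Check: constant term = det(-A) = (-1)^3 det A = -43; coefficient of z^2 = -tr A = 4.)
The coefficient of z^2 is 4.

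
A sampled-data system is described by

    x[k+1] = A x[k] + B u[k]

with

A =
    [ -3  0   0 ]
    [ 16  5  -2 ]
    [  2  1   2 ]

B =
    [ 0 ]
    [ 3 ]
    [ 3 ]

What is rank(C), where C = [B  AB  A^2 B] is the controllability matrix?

AB = [[0], [9], [9]]
A^2B = [[0], [27], [27]]
Controllability matrix C = [B  AB  A^2B] = [[0, 0, 0], [3, 9, 27], [3, 9, 27]]
Every column of C is a scalar multiple of column 1 = [0, 3, 3] (multipliers 1, 3, 9), so the columns span a one-dimensional space.
C ≠ 0, hence rank(C) = 1.
rank(C) = 1 < n = 3, so the pair (A, B) is not completely controllable.

1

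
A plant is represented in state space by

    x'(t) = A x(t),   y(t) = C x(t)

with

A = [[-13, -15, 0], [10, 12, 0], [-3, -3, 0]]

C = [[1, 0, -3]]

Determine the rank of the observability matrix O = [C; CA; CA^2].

CA = [[-4, -6, 0]]
CA^2 = [[-8, -12, 0]]
Observability matrix O = [C; CA; CA^2] = [[1, 0, -3], [-4, -6, 0], [-8, -12, 0]]
The columns c1, c2, c3 of O are linearly dependent: 3·c1 - 2·c2 + c3 = 0 (check each entry), so rank(O) ≤ 2.
The 2×2 minor from rows 1, 2, columns 1, 2 is 1·(-6) - 0·(-4) = -6 - 0 = -6 ≠ 0, so rank(O) = 2.
rank(O) = 2 < n = 3, so the pair (A, C) is not completely observable.

2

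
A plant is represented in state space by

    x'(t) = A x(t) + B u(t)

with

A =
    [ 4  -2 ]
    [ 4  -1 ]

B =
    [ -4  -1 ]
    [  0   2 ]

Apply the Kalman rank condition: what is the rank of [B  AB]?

2

AB = [[-16, -8], [-16, -6]]
Controllability matrix C = [B  AB] = [[-4, -1, -16, -8], [0, 2, -16, -6]]
Take the 2×2 submatrix of C formed by columns 1, 2: [[-4, -1], [0, 2]]. Its determinant is (-4)·2 - (-1)·0 = -8 - 0 = -8 ≠ 0.
So rank(C) ≥ 2; since C has 2 rows, rank(C) = 2.
rank(C) = 2 = n, so the pair (A, B) is completely controllable.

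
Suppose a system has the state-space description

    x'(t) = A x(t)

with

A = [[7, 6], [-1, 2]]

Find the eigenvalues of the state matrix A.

det(sI - A) = s^2 - (tr A)s + det A, with tr A = 7 + 2 = 9 and det A = 7·2 - 6·(-1) = 14 - (-6) = 20.
So p(s) = det(sI - A) = s^2 - 9s + 20.
Factor s^2 - 9s + 20: two numbers with sum 9 and product 20 are 5 and 4, so s^2 - 9s + 20 = (s - 5)(s - 4).
Hence p(s) = (s - 5) (s - 4), with roots 4, 5.
At least one eigenvalue has non-negative real part, so the system is not asymptotically stable.

4, 5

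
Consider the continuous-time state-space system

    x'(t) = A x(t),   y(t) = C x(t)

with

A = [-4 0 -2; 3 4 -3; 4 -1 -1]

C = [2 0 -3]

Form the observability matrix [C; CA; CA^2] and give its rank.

3

CA = [[-20, 3, -1]]
CA^2 = [[85, 13, 32]]
Observability matrix O = [C; CA; CA^2] = [[2, 0, -3], [-20, 3, -1], [85, 13, 32]]
det(O) = 2·(3·32 - (-1)·13) - 0·((-20)·32 - (-1)·85) + (-3)·((-20)·13 - 3·85) = 2·109 - 0·(-555) + (-3)·(-515) = 1763 ≠ 0, so rank(O) = 3.
rank(O) = 3 = n, so the pair (A, C) is completely observable.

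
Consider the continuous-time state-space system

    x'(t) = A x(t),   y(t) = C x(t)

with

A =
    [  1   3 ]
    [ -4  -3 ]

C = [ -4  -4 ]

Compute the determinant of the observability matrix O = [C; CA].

CA = [[12, 0]]
Observability matrix O = [C; CA] = [[-4, -4], [12, 0]]
det(O) = (-4)·0 - (-4)·12 = 0 - (-48) = 48
Since det(O) ≠ 0, rank(O) = 2 and the system is completely observable.

48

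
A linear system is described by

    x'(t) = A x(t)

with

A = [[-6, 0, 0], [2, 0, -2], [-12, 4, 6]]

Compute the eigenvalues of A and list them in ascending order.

-6, 2, 4

det(sI - A) = s^3 - (tr A)s^2 + (M11 + M22 + M33)s - det A, where Mii is the 2×2 principal minor of A obtained by deleting row i and column i.
tr A = (-6) + 0 + 6 = 0; M11 = 0·6 - (-2)·4 = 0 - (-8) = 8; M22 = (-6)·6 - 0·(-12) = -36 - 0 = -36; M33 = (-6)·0 - 0·2 = 0 - 0 = 0; sum of minors = -28.
det A = (-6)·(0·6 - (-2)·4) - 0·(2·6 - (-2)·(-12)) + 0·(2·4 - 0·(-12)) = (-6)·8 - 0·(-12) + 0·8 = -48.
So p(s) = det(sI - A) = s^3 - 28s + 48.
Rational-root test: any integer root divides 48. Testing small divisors, s = 2 works: p(2) = 8 + 0 + (-56) + 48 = 0, so (s - 2) is a factor.
Dividing, p(s) = (s - 2)(s^2 + 2s - 24).
Factor s^2 + 2s - 24: two numbers with sum -2 and product -24 are 4 and -6, so s^2 + 2s - 24 = (s - 4)(s + 6).
Hence p(s) = (s - 4) (s - 2) (s + 6), with roots -6, 2, 4.
At least one eigenvalue has non-negative real part, so the system is not asymptotically stable.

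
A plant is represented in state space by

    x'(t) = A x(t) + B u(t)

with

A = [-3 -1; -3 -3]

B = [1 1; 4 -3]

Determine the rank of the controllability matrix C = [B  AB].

2

AB = [[-7, 0], [-15, 6]]
Controllability matrix C = [B  AB] = [[1, 1, -7, 0], [4, -3, -15, 6]]
Take the 2×2 submatrix of C formed by columns 1, 2: [[1, 1], [4, -3]]. Its determinant is 1·(-3) - 1·4 = -3 - 4 = -7 ≠ 0.
So rank(C) ≥ 2; since C has 2 rows, rank(C) = 2.
rank(C) = 2 = n, so the pair (A, B) is completely controllable.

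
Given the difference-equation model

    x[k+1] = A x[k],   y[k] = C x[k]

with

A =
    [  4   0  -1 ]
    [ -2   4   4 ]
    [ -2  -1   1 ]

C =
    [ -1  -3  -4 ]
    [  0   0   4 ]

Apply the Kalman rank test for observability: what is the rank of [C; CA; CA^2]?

CA = [[10, -8, -15], [-8, -4, 4]]
CA^2 = [[86, -17, -57], [-32, -20, -4]]
Observability matrix O = [C; CA; CA^2] = [[-1, -3, -4], [0, 0, 4], [10, -8, -15], [-8, -4, 4], [86, -17, -57], [-32, -20, -4]]
Take the 3×3 submatrix of O formed by rows 1, 2, 3: [[-1, -3, -4], [0, 0, 4], [10, -8, -15]]. Its determinant is (-1)·(0·(-15) - 4·(-8)) - (-3)·(0·(-15) - 4·10) + (-4)·(0·(-8) - 0·10) = (-1)·32 - (-3)·(-40) + (-4)·0 = -152 ≠ 0.
So rank(O) ≥ 3; since O has 3 columns, rank(O) = 3.
rank(O) = 3 = n, so the pair (A, C) is completely observable.

3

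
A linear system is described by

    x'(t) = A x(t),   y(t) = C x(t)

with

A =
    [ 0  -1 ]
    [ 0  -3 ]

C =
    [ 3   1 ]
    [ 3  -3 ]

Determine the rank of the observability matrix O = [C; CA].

2

CA = [[0, -6], [0, 6]]
Observability matrix O = [C; CA] = [[3, 1], [3, -3], [0, -6], [0, 6]]
Take the 2×2 submatrix of O formed by rows 1, 2: [[3, 1], [3, -3]]. Its determinant is 3·(-3) - 1·3 = -9 - 3 = -12 ≠ 0.
So rank(O) ≥ 2; since O has 2 columns, rank(O) = 2.
rank(O) = 2 = n, so the pair (A, C) is completely observable.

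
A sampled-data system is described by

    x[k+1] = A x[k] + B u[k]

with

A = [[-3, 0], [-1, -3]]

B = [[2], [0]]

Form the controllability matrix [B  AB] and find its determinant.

-4

AB = [[-6], [-2]]
Controllability matrix C = [B  AB] = [[2, -6], [0, -2]]
det(C) = 2·(-2) - (-6)·0 = -4 - 0 = -4
Since det(C) ≠ 0, rank(C) = 2 and the system is completely controllable.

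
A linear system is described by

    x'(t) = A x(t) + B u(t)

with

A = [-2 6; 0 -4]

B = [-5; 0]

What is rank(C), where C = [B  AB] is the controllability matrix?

AB = [[10], [0]]
Controllability matrix C = [B  AB] = [[-5, 10], [0, 0]]
Every column of C is a scalar multiple of column 1 = [-5, 0] (multipliers 1, -2), so the columns span a one-dimensional space.
C ≠ 0, hence rank(C) = 1.
rank(C) = 1 < n = 2, so the pair (A, B) is not completely controllable.

1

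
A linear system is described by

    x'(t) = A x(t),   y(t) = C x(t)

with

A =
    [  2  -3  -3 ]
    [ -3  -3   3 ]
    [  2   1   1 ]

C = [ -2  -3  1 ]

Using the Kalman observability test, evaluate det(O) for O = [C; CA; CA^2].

-108

CA = [[7, 16, -2]]
CA^2 = [[-38, -71, 25]]
Observability matrix O = [C; CA; CA^2] = [[-2, -3, 1], [7, 16, -2], [-38, -71, 25]]
Expanding along the first row, det(O) = (-2)·(16·25 - (-2)·(-71)) - (-3)·(7·25 - (-2)·(-38)) + 1·(7·(-71) - 16·(-38)) = (-2)·258 - (-3)·99 + 1·111 = -108
Since det(O) ≠ 0, rank(O) = 3 and the system is completely observable.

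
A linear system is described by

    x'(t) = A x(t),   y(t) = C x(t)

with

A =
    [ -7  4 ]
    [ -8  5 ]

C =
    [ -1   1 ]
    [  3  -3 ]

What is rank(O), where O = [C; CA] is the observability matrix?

CA = [[-1, 1], [3, -3]]
Observability matrix O = [C; CA] = [[-1, 1], [3, -3], [-1, 1], [3, -3]]
Every row of O is a scalar multiple of row 1 = [-1, 1] (multipliers 1, -3, 1, -3), so the rows span a one-dimensional space.
O ≠ 0, hence rank(O) = 1.
rank(O) = 1 < n = 2, so the pair (A, C) is not completely observable.

1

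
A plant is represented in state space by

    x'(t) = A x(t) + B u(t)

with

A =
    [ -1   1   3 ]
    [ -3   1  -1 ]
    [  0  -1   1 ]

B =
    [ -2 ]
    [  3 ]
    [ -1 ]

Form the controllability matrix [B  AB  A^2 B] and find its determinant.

AB = [[2], [10], [-4]]
A^2B = [[-4], [8], [-14]]
Controllability matrix C = [B  AB  A^2B] = [[-2, 2, -4], [3, 10, 8], [-1, -4, -14]]
Expanding along the first row, det(C) = (-2)·(10·(-14) - 8·(-4)) - 2·(3·(-14) - 8·(-1)) + (-4)·(3·(-4) - 10·(-1)) = (-2)·(-108) - 2·(-34) + (-4)·(-2) = 292
Since det(C) ≠ 0, rank(C) = 3 and the system is completely controllable.

292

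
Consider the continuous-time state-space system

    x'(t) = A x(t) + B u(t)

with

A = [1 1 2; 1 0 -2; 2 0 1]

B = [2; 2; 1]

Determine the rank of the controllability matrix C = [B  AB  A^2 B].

AB = [[6], [0], [5]]
A^2B = [[16], [-4], [17]]
Controllability matrix C = [B  AB  A^2B] = [[2, 6, 16], [2, 0, -4], [1, 5, 17]]
det(C) = 2·(0·17 - (-4)·5) - 6·(2·17 - (-4)·1) + 16·(2·5 - 0·1) = 2·20 - 6·38 + 16·10 = -28 ≠ 0, so rank(C) = 3.
rank(C) = 3 = n, so the pair (A, B) is completely controllable.

3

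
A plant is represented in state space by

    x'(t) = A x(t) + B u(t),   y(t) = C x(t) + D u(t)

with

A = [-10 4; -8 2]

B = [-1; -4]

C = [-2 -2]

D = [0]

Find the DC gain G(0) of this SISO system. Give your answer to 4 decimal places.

G(0) = C(-A)^{-1}B + D = -C A^{-1} B + D.
det A = 12, so A^{-1} = (1/12)·adj(A) = [[1/6, -1/3], [2/3, -5/6]]
A^{-1} B = [7/6, 8/3]^T
C A^{-1} B = -23/3
G(0) = D - C A^{-1} B = 0 - (-23/3) = 23/3 ≈ 7.6667

7.6667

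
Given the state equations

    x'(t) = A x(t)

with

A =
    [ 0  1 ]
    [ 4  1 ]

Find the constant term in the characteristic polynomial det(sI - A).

For a 2×2 matrix, det(sI - A) = s^2 - (tr A)s + det A.
tr A = 1, det A = -4.
So p(s) = s^2 - s - 4.
The constant term is -4.

-4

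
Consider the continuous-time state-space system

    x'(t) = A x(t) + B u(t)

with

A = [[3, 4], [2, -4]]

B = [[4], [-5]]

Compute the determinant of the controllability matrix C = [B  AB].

72

AB = [[-8], [28]]
Controllability matrix C = [B  AB] = [[4, -8], [-5, 28]]
det(C) = 4·28 - (-8)·(-5) = 112 - 40 = 72
Since det(C) ≠ 0, rank(C) = 2 and the system is completely controllable.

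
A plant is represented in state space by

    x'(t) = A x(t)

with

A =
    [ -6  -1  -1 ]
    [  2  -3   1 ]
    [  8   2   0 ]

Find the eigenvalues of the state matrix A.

det(sI - A) = s^3 - (tr A)s^2 + (M11 + M22 + M33)s - det A, where Mii is the 2×2 principal minor of A obtained by deleting row i and column i.
tr A = (-6) + (-3) + 0 = -9; M11 = (-3)·0 - 1·2 = 0 - 2 = -2; M22 = (-6)·0 - (-1)·8 = 0 - (-8) = 8; M33 = (-6)·(-3) - (-1)·2 = 18 - (-2) = 20; sum of minors = 26.
det A = (-6)·((-3)·0 - 1·2) - (-1)·(2·0 - 1·8) + (-1)·(2·2 - (-3)·8) = (-6)·(-2) - (-1)·(-8) + (-1)·28 = -24.
So p(s) = det(sI - A) = s^3 + 9s^2 + 26s + 24.
Rational-root test: any integer root divides 24. Testing small divisors, s = -2 works: p(-2) = -8 + 36 + (-52) + 24 = 0, so (s + 2) is a factor.
Dividing, p(s) = (s + 2)(s^2 + 7s + 12).
Factor s^2 + 7s + 12: two numbers with sum -7 and product 12 are -3 and -4, so s^2 + 7s + 12 = (s + 3)(s + 4).
Hence p(s) = (s + 2) (s + 3) (s + 4), with roots -4, -3, -2.
All eigenvalues have negative real part, so the system is asymptotically stable.

-4, -3, -2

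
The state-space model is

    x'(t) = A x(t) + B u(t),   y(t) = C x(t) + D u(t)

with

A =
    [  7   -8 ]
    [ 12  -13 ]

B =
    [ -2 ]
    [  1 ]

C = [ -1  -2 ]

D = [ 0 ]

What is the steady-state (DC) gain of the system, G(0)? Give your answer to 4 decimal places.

19.2000

G(0) = C(-A)^{-1}B + D = -C A^{-1} B + D.
det A = 5, so A^{-1} = (1/5)·adj(A) = [[-13/5, 8/5], [-12/5, 7/5]]
A^{-1} B = [34/5, 31/5]^T
C A^{-1} B = -96/5
G(0) = D - C A^{-1} B = 0 - (-96/5) = 96/5 ≈ 19.2000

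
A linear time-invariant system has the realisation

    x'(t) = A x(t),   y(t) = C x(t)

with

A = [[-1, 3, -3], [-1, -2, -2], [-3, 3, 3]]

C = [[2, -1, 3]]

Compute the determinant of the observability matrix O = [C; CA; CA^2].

CA = [[-10, 17, 5]]
CA^2 = [[-22, -49, 11]]
Observability matrix O = [C; CA; CA^2] = [[2, -1, 3], [-10, 17, 5], [-22, -49, 11]]
Expanding along the first row, det(O) = 2·(17·11 - 5·(-49)) - (-1)·((-10)·11 - 5·(-22)) + 3·((-10)·(-49) - 17·(-22)) = 2·432 - (-1)·0 + 3·864 = 3456
Since det(O) ≠ 0, rank(O) = 3 and the system is completely observable.

3456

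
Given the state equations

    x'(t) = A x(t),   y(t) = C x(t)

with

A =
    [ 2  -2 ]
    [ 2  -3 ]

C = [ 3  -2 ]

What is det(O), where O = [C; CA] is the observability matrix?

CA = [[2, 0]]
Observability matrix O = [C; CA] = [[3, -2], [2, 0]]
det(O) = 3·0 - (-2)·2 = 0 - (-4) = 4
Since det(O) ≠ 0, rank(O) = 2 and the system is completely observable.

4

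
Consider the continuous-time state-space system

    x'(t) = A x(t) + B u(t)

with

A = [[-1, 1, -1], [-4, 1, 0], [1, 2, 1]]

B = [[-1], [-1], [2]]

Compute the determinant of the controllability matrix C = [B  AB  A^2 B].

-100

AB = [[-2], [3], [-1]]
A^2B = [[6], [11], [3]]
Controllability matrix C = [B  AB  A^2B] = [[-1, -2, 6], [-1, 3, 11], [2, -1, 3]]
Expanding along the first row, det(C) = (-1)·(3·3 - 11·(-1)) - (-2)·((-1)·3 - 11·2) + 6·((-1)·(-1) - 3·2) = (-1)·20 - (-2)·(-25) + 6·(-5) = -100
Since det(C) ≠ 0, rank(C) = 3 and the system is completely controllable.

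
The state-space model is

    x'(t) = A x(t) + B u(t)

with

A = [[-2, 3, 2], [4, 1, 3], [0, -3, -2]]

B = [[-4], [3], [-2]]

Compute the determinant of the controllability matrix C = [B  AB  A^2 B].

6580

AB = [[13], [-19], [-5]]
A^2B = [[-93], [18], [67]]
Controllability matrix C = [B  AB  A^2B] = [[-4, 13, -93], [3, -19, 18], [-2, -5, 67]]
Expanding along the first row, det(C) = (-4)·((-19)·67 - 18·(-5)) - 13·(3·67 - 18·(-2)) + (-93)·(3·(-5) - (-19)·(-2)) = (-4)·(-1183) - 13·237 + (-93)·(-53) = 6580
Since det(C) ≠ 0, rank(C) = 3 and the system is completely controllable.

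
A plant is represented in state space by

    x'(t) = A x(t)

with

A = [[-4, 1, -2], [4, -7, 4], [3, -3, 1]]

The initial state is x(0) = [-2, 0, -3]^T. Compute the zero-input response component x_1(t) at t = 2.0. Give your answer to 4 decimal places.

0.1217

det(sI - A) = s^3 - (tr A)s^2 + (M11 + M22 + M33)s - det A, where Mii is the 2×2 principal minor of A obtained by deleting row i and column i.
tr A = (-4) + (-7) + 1 = -10; M11 = (-7)·1 - 4·(-3) = -7 - (-12) = 5; M22 = (-4)·1 - (-2)·3 = -4 - (-6) = 2; M33 = (-4)·(-7) - 1·4 = 28 - 4 = 24; sum of minors = 31.
det A = (-4)·((-7)·1 - 4·(-3)) - 1·(4·1 - 4·3) + (-2)·(4·(-3) - (-7)·3) = (-4)·5 - 1·(-8) + (-2)·9 = -30.
So p(s) = det(sI - A) = s^3 + 10s^2 + 31s + 30.
Rational-root test: any integer root divides 30. Testing small divisors, s = -2 works: p(-2) = -8 + 40 + (-62) + 30 = 0, so (s + 2) is a factor.
Dividing, p(s) = (s + 2)(s^2 + 8s + 15).
Factor s^2 + 8s + 15: two numbers with sum -8 and product 15 are -3 and -5, so s^2 + 8s + 15 = (s + 3)(s + 5).
Hence p(s) = (s + 2) (s + 3) (s + 5), with roots -5, -3, -2.
The eigenvalues -5, -3, -2 are distinct and real, so A is diagonalisable and x(t) = e^{At} x(0) = V diag(e^{λ_i t}) V^{-1} x(0), where the columns of V are the eigenvectors.
λ = -5: A - (-5)I = [[1, 1, -2], [4, -2, 4], [3, -3, 6]]. v must be orthogonal to every row; (row 1) × (row 2) = [0, -12, -6], so take v_1 = [0, 2, 1]^T.
λ = -3: A - (-3)I = [[-1, 1, -2], [4, -4, 4], [3, -3, 4]]. v must be orthogonal to every row; (row 1) × (row 2) = [-4, -4, 0], so take v_2 = [-1, -1, 0]^T.
λ = -2: A - (-2)I = [[-2, 1, -2], [4, -5, 4], [3, -3, 3]]. v must be orthogonal to every row; (row 1) × (row 2) = [-6, 0, 6], so take v_3 = [-1, 0, 1]^T.
V = [v_1 v_2 v_3] = [[0, -1, -1], [2, -1, 0], [1, 0, 1]] has det V = 1, so V^{-1} = adj(V)/det V = [[-1, 1, -1], [-2, 1, -2], [1, -1, 2]].
Modal coordinates z(0) = V^{-1} x(0): (-1)·(-2) + 1·0 + (-1)·(-3) = 5; (-2)·(-2) + 1·0 + (-2)·(-3) = 10; 1·(-2) + (-1)·0 + 2·(-3) = -8; so z(0) = [5, 10, -8]^T.
x_1(t) = Σ_i (v_i)_1 · z_i(0) · e^{λ_i t} (row 1 of V times the modal terms).
x_1(2.0) = 0·5·e^{-5·2.0} + (-1)·10·e^{-3·2.0} + (-1)·(-8)·e^{-2·2.0} = 0·0.000045 + (-10)·0.002479 + 8·0.018316 = 0.1217.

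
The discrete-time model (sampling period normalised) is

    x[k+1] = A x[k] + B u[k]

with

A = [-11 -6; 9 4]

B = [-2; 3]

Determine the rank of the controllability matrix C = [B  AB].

AB = [[4], [-6]]
Controllability matrix C = [B  AB] = [[-2, 4], [3, -6]]
Every column of C is a scalar multiple of column 1 = [-2, 3] (multipliers 1, -2), so the columns span a one-dimensional space.
C ≠ 0, hence rank(C) = 1.
rank(C) = 1 < n = 2, so the pair (A, B) is not completely controllable.

1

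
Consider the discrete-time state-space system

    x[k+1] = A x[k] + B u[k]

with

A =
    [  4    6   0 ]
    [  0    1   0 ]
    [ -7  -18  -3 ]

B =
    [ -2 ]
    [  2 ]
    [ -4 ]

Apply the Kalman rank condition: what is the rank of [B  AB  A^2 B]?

2

AB = [[4], [2], [-10]]
A^2B = [[28], [2], [-34]]
Controllability matrix C = [B  AB  A^2B] = [[-2, 4, 28], [2, 2, 2], [-4, -10, -34]]
The rows r1, r2, r3 of C are linearly dependent: r1 + 3·r2 + r3 = 0 (check each entry), so rank(C) ≤ 2.
The 2×2 minor from rows 1, 2, columns 1, 2 is (-2)·2 - 4·2 = -4 - 8 = -12 ≠ 0, so rank(C) = 2.
rank(C) = 2 < n = 3, so the pair (A, B) is not completely controllable.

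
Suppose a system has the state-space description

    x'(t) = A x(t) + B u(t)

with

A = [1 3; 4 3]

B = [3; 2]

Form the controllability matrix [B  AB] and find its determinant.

AB = [[9], [18]]
Controllability matrix C = [B  AB] = [[3, 9], [2, 18]]
det(C) = 3·18 - 9·2 = 54 - 18 = 36
Since det(C) ≠ 0, rank(C) = 2 and the system is completely controllable.

36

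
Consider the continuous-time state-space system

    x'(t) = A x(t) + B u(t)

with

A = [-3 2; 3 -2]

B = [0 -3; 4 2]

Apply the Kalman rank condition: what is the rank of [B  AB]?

AB = [[8, 13], [-8, -13]]
Controllability matrix C = [B  AB] = [[0, -3, 8, 13], [4, 2, -8, -13]]
Take the 2×2 submatrix of C formed by columns 1, 2: [[0, -3], [4, 2]]. Its determinant is 0·2 - (-3)·4 = 0 - (-12) = 12 ≠ 0.
So rank(C) ≥ 2; since C has 2 rows, rank(C) = 2.
rank(C) = 2 = n, so the pair (A, B) is completely controllable.

2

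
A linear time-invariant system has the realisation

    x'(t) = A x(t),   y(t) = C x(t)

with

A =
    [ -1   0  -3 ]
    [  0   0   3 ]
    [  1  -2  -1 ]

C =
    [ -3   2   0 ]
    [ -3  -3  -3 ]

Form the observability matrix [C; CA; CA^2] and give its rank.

3

CA = [[3, 0, 15], [0, 6, 3]]
CA^2 = [[12, -30, -24], [3, -6, 15]]
Observability matrix O = [C; CA; CA^2] = [[-3, 2, 0], [-3, -3, -3], [3, 0, 15], [0, 6, 3], [12, -30, -24], [3, -6, 15]]
Take the 3×3 submatrix of O formed by rows 1, 2, 3: [[-3, 2, 0], [-3, -3, -3], [3, 0, 15]]. Its determinant is (-3)·((-3)·15 - (-3)·0) - 2·((-3)·15 - (-3)·3) + 0·((-3)·0 - (-3)·3) = (-3)·(-45) - 2·(-36) + 0·9 = 207 ≠ 0.
So rank(O) ≥ 3; since O has 3 columns, rank(O) = 3.
rank(O) = 3 = n, so the pair (A, C) is completely observable.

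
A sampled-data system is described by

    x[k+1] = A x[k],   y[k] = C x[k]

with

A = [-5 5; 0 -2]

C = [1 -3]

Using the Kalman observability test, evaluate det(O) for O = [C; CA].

CA = [[-5, 11]]
Observability matrix O = [C; CA] = [[1, -3], [-5, 11]]
det(O) = 1·11 - (-3)·(-5) = 11 - 15 = -4
Since det(O) ≠ 0, rank(O) = 2 and the system is completely observable.

-4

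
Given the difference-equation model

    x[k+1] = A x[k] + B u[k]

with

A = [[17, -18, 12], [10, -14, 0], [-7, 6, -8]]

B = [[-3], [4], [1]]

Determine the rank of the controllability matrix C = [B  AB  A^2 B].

2

AB = [[-111], [-86], [37]]
A^2B = [[105], [94], [-35]]
Controllability matrix C = [B  AB  A^2B] = [[-3, -111, 105], [4, -86, 94], [1, 37, -35]]
The rows r1, r2, r3 of C are linearly dependent: r1 + 3·r3 = 0 (check each entry), so rank(C) ≤ 2.
The 2×2 minor from rows 1, 2, columns 1, 2 is (-3)·(-86) - (-111)·4 = 258 - (-444) = 702 ≠ 0, so rank(C) = 2.
rank(C) = 2 < n = 3, so the pair (A, B) is not completely controllable.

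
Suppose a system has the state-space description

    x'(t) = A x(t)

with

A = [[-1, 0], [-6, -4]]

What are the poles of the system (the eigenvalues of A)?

det(sI - A) = s^2 - (tr A)s + det A, with tr A = (-1) + (-4) = -5 and det A = (-1)·(-4) - 0·(-6) = 4 - 0 = 4.
So p(s) = det(sI - A) = s^2 + 5s + 4.
Factor s^2 + 5s + 4: two numbers with sum -5 and product 4 are -1 and -4, so s^2 + 5s + 4 = (s + 1)(s + 4).
Hence p(s) = (s + 1) (s + 4), with roots -4, -1.
All eigenvalues have negative real part, so the system is asymptotically stable.

-4, -1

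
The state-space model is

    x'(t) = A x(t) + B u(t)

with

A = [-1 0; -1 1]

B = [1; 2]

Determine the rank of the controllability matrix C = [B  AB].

2

AB = [[-1], [1]]
Controllability matrix C = [B  AB] = [[1, -1], [2, 1]]
det(C) = 1·1 - (-1)·2 = 1 - (-2) = 3 ≠ 0, so rank(C) = 2.
rank(C) = 2 = n, so the pair (A, B) is completely controllable.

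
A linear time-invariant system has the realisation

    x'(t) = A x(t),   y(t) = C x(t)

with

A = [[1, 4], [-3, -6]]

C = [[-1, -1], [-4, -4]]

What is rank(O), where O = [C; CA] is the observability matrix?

1

CA = [[2, 2], [8, 8]]
Observability matrix O = [C; CA] = [[-1, -1], [-4, -4], [2, 2], [8, 8]]
Every row of O is a scalar multiple of row 1 = [-1, -1] (multipliers 1, 4, -2, -8), so the rows span a one-dimensional space.
O ≠ 0, hence rank(O) = 1.
rank(O) = 1 < n = 2, so the pair (A, C) is not completely observable.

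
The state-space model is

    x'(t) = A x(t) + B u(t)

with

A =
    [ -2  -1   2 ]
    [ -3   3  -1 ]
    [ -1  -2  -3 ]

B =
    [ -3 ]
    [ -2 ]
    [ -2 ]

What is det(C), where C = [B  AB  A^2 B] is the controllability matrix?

-147

AB = [[4], [5], [13]]
A^2B = [[13], [-10], [-53]]
Controllability matrix C = [B  AB  A^2B] = [[-3, 4, 13], [-2, 5, -10], [-2, 13, -53]]
Expanding along the first row, det(C) = (-3)·(5·(-53) - (-10)·13) - 4·((-2)·(-53) - (-10)·(-2)) + 13·((-2)·13 - 5·(-2)) = (-3)·(-135) - 4·86 + 13·(-16) = -147
Since det(C) ≠ 0, rank(C) = 3 and the system is completely controllable.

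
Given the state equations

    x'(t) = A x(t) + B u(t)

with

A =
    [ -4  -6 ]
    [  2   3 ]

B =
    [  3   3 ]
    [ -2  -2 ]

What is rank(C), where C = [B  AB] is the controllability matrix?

1

AB = [[0, 0], [0, 0]]
Controllability matrix C = [B  AB] = [[3, 3, 0, 0], [-2, -2, 0, 0]]
Every column of C is a scalar multiple of column 1 = [3, -2] (multipliers 1, 1, 0, 0), so the columns span a one-dimensional space.
C ≠ 0, hence rank(C) = 1.
rank(C) = 1 < n = 2, so the pair (A, B) is not completely controllable.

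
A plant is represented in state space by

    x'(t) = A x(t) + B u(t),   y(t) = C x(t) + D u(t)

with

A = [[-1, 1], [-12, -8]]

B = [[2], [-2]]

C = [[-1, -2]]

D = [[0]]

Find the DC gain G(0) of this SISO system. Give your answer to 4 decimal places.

G(0) = C(-A)^{-1}B + D = -C A^{-1} B + D.
det A = 20, so A^{-1} = (1/20)·adj(A) = [[-2/5, -1/20], [3/5, -1/20]]
A^{-1} B = [-7/10, 13/10]^T
C A^{-1} B = -19/10
G(0) = D - C A^{-1} B = 0 - (-19/10) = 19/10 ≈ 1.9000

1.9000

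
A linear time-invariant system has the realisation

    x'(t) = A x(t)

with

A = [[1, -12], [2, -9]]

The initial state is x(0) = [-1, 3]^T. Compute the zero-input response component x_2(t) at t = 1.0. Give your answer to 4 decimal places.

-0.2811

det(sI - A) = s^2 - (tr A)s + det A, with tr A = 1 + (-9) = -8 and det A = 1·(-9) - (-12)·2 = -9 - (-24) = 15.
So p(s) = det(sI - A) = s^2 + 8s + 15.
Factor s^2 + 8s + 15: two numbers with sum -8 and product 15 are -3 and -5, so s^2 + 8s + 15 = (s + 3)(s + 5).
Hence p(s) = (s + 3) (s + 5), with roots -5, -3.
The eigenvalues -5, -3 are distinct and real, so A is diagonalisable and x(t) = e^{At} x(0) = V diag(e^{λ_i t}) V^{-1} x(0), where the columns of V are the eigenvectors.
λ = -5: A - (-5)I = [[6, -12], [2, -4]]. Row 1 gives 6·v1 + (-12)·v2 = 0, so take v_1 = [2, 1]^T.
λ = -3: A - (-3)I = [[4, -12], [2, -6]]. Row 1 gives 4·v1 + (-12)·v2 = 0, so take v_2 = [3, 1]^T.
V = [v_1 v_2] = [[2, 3], [1, 1]] has det V = -1, so V^{-1} = adj(V)/det V = [[-1, 3], [1, -2]].
Modal coordinates z(0) = V^{-1} x(0): (-1)·(-1) + 3·3 = 10; 1·(-1) + (-2)·3 = -7; so z(0) = [10, -7]^T.
x_2(t) = Σ_i (v_i)_2 · z_i(0) · e^{λ_i t} (row 2 of V times the modal terms).
x_2(1.0) = 1·10·e^{-5·1.0} + 1·(-7)·e^{-3·1.0} = 10·0.006738 + (-7)·0.049787 = -0.2811.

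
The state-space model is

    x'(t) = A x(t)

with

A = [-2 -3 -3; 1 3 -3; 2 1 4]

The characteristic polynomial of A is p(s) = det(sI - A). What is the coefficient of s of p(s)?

10

Expand det(sI - A) for the 3×3 matrix.
p(s) = s^3 - 5s^2 + 10s - 15.
(Check: constant term = det(-A) = (-1)^3 det A = -15; coefficient of s^2 = -tr A = -5.)
The coefficient of s is 10.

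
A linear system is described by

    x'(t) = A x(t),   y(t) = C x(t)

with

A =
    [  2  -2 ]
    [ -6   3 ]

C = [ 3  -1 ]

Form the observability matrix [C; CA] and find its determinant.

-15

CA = [[12, -9]]
Observability matrix O = [C; CA] = [[3, -1], [12, -9]]
det(O) = 3·(-9) - (-1)·12 = -27 - (-12) = -15
Since det(O) ≠ 0, rank(O) = 2 and the system is completely observable.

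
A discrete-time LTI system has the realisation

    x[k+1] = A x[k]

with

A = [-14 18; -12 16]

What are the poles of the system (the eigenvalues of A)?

det(zI - A) = z^2 - (tr A)z + det A, with tr A = (-14) + 16 = 2 and det A = (-14)·16 - 18·(-12) = -224 - (-216) = -8.
So p(z) = det(zI - A) = z^2 - 2z - 8.
Factor z^2 - 2z - 8: two numbers with sum 2 and product -8 are 4 and -2, so z^2 - 2z - 8 = (z - 4)(z + 2).
Hence p(z) = (z - 4) (z + 2), with roots -2, 4.

-2, 4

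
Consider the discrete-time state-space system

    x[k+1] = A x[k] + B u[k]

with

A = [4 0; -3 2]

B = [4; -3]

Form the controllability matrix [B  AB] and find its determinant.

AB = [[16], [-18]]
Controllability matrix C = [B  AB] = [[4, 16], [-3, -18]]
det(C) = 4·(-18) - 16·(-3) = -72 - (-48) = -24
Since det(C) ≠ 0, rank(C) = 2 and the system is completely controllable.

-24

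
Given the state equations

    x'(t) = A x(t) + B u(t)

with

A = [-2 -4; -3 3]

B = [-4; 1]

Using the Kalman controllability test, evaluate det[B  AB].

-64

AB = [[4], [15]]
Controllability matrix C = [B  AB] = [[-4, 4], [1, 15]]
det(C) = (-4)·15 - 4·1 = -60 - 4 = -64
Since det(C) ≠ 0, rank(C) = 2 and the system is completely controllable.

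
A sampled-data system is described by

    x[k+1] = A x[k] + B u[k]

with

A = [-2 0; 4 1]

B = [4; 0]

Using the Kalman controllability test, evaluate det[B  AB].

64

AB = [[-8], [16]]
Controllability matrix C = [B  AB] = [[4, -8], [0, 16]]
det(C) = 4·16 - (-8)·0 = 64 - 0 = 64
Since det(C) ≠ 0, rank(C) = 2 and the system is completely controllable.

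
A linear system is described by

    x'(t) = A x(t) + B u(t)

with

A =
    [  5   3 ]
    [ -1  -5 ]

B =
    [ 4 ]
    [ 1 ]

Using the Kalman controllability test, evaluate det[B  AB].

-59

AB = [[23], [-9]]
Controllability matrix C = [B  AB] = [[4, 23], [1, -9]]
det(C) = 4·(-9) - 23·1 = -36 - 23 = -59
Since det(C) ≠ 0, rank(C) = 2 and the system is completely controllable.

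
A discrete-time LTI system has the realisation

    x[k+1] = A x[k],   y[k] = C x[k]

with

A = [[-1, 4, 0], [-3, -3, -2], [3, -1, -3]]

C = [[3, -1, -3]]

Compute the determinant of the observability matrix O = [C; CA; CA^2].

CA = [[-9, 18, 11]]
CA^2 = [[-12, -101, -69]]
Observability matrix O = [C; CA; CA^2] = [[3, -1, -3], [-9, 18, 11], [-12, -101, -69]]
Expanding along the first row, det(O) = 3·(18·(-69) - 11·(-101)) - (-1)·((-9)·(-69) - 11·(-12)) + (-3)·((-9)·(-101) - 18·(-12)) = 3·(-131) - (-1)·753 + (-3)·1125 = -3015
Since det(O) ≠ 0, rank(O) = 3 and the system is completely observable.

-3015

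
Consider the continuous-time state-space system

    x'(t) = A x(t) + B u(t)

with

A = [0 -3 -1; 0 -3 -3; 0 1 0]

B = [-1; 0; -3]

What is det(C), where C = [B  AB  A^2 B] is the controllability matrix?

AB = [[3], [9], [0]]
A^2B = [[-27], [-27], [9]]
Controllability matrix C = [B  AB  A^2B] = [[-1, 3, -27], [0, 9, -27], [-3, 0, 9]]
Expanding along the first row, det(C) = (-1)·(9·9 - (-27)·0) - 3·(0·9 - (-27)·(-3)) + (-27)·(0·0 - 9·(-3)) = (-1)·81 - 3·(-81) + (-27)·27 = -567
Since det(C) ≠ 0, rank(C) = 3 and the system is completely controllable.

-567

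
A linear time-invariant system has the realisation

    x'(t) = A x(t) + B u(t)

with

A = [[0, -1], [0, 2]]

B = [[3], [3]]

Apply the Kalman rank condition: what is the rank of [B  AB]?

2

AB = [[-3], [6]]
Controllability matrix C = [B  AB] = [[3, -3], [3, 6]]
det(C) = 3·6 - (-3)·3 = 18 - (-9) = 27 ≠ 0, so rank(C) = 2.
rank(C) = 2 = n, so the pair (A, B) is completely controllable.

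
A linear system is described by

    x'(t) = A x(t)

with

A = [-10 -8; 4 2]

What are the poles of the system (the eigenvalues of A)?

-6, -2

det(sI - A) = s^2 - (tr A)s + det A, with tr A = (-10) + 2 = -8 and det A = (-10)·2 - (-8)·4 = -20 - (-32) = 12.
So p(s) = det(sI - A) = s^2 + 8s + 12.
Factor s^2 + 8s + 12: two numbers with sum -8 and product 12 are -2 and -6, so s^2 + 8s + 12 = (s + 2)(s + 6).
Hence p(s) = (s + 2) (s + 6), with roots -6, -2.
All eigenvalues have negative real part, so the system is asymptotically stable.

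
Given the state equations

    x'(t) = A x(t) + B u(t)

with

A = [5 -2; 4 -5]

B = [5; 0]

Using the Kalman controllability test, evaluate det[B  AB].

AB = [[25], [20]]
Controllability matrix C = [B  AB] = [[5, 25], [0, 20]]
det(C) = 5·20 - 25·0 = 100 - 0 = 100
Since det(C) ≠ 0, rank(C) = 2 and the system is completely controllable.

100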